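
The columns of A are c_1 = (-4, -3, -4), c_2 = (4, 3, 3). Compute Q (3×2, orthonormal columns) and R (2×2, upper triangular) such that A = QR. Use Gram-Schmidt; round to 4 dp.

e_1 = c_1/‖c_1‖ = (-4, -3, -4)/6.4031 = (-0.6247, -0.4685, -0.6247).
r_{12} = e_1·c_2 = -5.7784.
u_2 = c_2 + 5.7784·e_1 = (0.3902, 0.2927, -0.6098).
‖u_2‖ = 0.7809, so e_2 = (0.4998, 0.3748, -0.7809).

Q = [[-0.6247, 0.4998], [-0.4685, 0.3748], [-0.6247, -0.7809]], R = [[6.4031, -5.7784], [0.0000, 0.7809]]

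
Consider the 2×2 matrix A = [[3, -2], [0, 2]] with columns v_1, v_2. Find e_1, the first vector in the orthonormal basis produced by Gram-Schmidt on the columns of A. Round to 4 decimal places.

e_1 = (1.0000, 0.0000)

e_1 = v_1/‖v_1‖ = (3, 0)/3.0000 = (1.0000, 0.0000).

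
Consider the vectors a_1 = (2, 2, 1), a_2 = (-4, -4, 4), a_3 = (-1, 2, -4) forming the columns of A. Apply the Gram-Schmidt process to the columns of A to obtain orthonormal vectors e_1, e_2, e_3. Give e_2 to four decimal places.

a_1 = (2, 2, 1); ‖a_1‖ = 3.0000, so e_1 = (0.6667, 0.6667, 0.3333).
e_1·a_2 = 0.6667·(-4) + 0.6667·(-4) + 0.3333·4 = -4.0000.
u_2 = a_2 + 4.0000·e_1 = (-1.3333, -1.3333, 5.3333).
‖u_2‖ = 5.6569, so e_2 = (-0.2357, -0.2357, 0.9428).

e_2 = (-0.2357, -0.2357, 0.9428)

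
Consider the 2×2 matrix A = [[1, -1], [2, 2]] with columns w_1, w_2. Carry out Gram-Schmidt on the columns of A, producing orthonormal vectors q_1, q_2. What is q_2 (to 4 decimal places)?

q_2 = (-0.8944, 0.4472)

w_1 = (1, 2); ‖w_1‖ = 2.2361, so q_1 = (0.4472, 0.8944).
q_1·w_2 = 0.4472·(-1) + 0.8944·2 = 1.3416.
u_2 = w_2 − 1.3416·q_1 = (-1.6000, 0.8000).
‖u_2‖ = 1.7889, so q_2 = (-0.8944, 0.4472).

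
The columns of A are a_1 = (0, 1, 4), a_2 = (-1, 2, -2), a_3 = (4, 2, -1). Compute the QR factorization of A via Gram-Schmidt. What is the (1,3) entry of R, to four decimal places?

a_1 = (0, 1, 4); ‖a_1‖ = 4.1231, so q_1 = (0.0000, 0.2425, 0.9701).
r_{13} = q_1·a_3 = -0.4851.

r_{13} = -0.4851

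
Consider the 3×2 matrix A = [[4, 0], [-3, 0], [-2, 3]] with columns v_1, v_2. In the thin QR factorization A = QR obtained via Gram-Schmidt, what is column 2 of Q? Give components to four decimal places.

q_1 = v_1/‖v_1‖ = (4, -3, -2)/5.3852 = (0.7428, -0.5571, -0.3714).
r_{12} = q_1·v_2 = -1.1142.
u_2 = v_2 + 1.1142·q_1 = (0.8276, -0.6207, 2.5862).
‖u_2‖ = 2.7854, so q_2 = (0.2971, -0.2228, 0.9285).

q_2 = (0.2971, -0.2228, 0.9285)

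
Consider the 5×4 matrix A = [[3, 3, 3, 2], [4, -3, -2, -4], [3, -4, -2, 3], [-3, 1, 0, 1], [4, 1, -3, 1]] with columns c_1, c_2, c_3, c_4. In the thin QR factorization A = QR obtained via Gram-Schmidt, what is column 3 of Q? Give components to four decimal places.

q_3 = (0.5623, 0.0424, 0.1291, -0.2756, -0.7677)

c_1 = (3, 4, 3, -3, 4); ‖c_1‖ = 7.6811, so q_1 = (0.3906, 0.5208, 0.3906, -0.3906, 0.5208).
q_1·c_2 = 0.3906·3 + 0.5208·(-3) + 0.3906·(-4) + (-0.3906)·1 + 0.5208·1 = -1.8226.
u_2 = c_2 + 1.8226·q_1 = (3.7119, -2.0508, -3.2881, 0.2881, 1.9492).
‖u_2‖ = 5.7165, so q_2 = (0.6493, -0.3588, -0.5752, 0.0504, 0.3410).
q_1·c_3 = 0.3906·3 + 0.5208·(-2) + 0.3906·(-2) + (-0.3906)·0 + 0.5208·(-3) = -2.2132; q_2·c_3 = 0.6493·3 + (-0.3588)·(-2) + (-0.5752)·(-2) + 0.0504·0 + 0.3410·(-3) = 2.7930.
u_3 = c_3 + 2.2132·q_1 − 2.7930·q_2 = (2.0508, 0.1546, 0.4710, -1.0052, -2.7998).
‖u_3‖ = 3.6470, so q_3 = (0.5623, 0.0424, 0.1291, -0.2756, -0.7677).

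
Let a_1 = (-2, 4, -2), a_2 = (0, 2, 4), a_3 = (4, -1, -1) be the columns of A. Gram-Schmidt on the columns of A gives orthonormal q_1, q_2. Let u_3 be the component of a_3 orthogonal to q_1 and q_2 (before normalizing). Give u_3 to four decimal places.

q_1 = a_1/‖a_1‖ = (-2, 4, -2)/4.8990 = (-0.4082, 0.8165, -0.4082).
r_{12} = q_1·a_2 = 0.0000.
u_2 = a_2 + 0.0000·q_1 = (0.0000, 2.0000, 4.0000).
‖u_2‖ = 4.4721, so q_2 = (0.0000, 0.4472, 0.8944).
r_{13} = q_1·a_3 = -2.0412; r_{23} = q_2·a_3 = -1.3416.
u_3 = a_3 + 2.0412·q_1 + 1.3416·q_2 = (3.1667, 1.2667, -0.6333).

u_3 = (3.1667, 1.2667, -0.6333)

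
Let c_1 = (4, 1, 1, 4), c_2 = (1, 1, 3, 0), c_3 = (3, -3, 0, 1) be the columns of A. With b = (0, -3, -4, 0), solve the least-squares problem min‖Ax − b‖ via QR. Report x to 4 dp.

c_1 = (4, 1, 1, 4); ‖c_1‖ = 5.8310, so q_1 = (0.6860, 0.1715, 0.1715, 0.6860).
q_1·c_2 = 0.6860·1 + 0.1715·1 + 0.1715·3 + 0.6860·0 = 1.3720.
u_2 = c_2 − 1.3720·q_1 = (0.0588, 0.7647, 2.7647, -0.9412).
‖u_2‖ = 3.0195, so q_2 = (0.0195, 0.2533, 0.9156, -0.3117).
q_1·c_3 = 0.6860·3 + 0.1715·(-3) + 0.1715·0 + 0.6860·1 = 2.2295; q_2·c_3 = 0.0195·3 + 0.2533·(-3) + 0.9156·0 + (-0.3117)·1 = -1.0130.
u_3 = c_3 − 2.2295·q_1 + 1.0130·q_2 = (1.4903, -3.1258, 0.5452, -0.8452).
‖u_3‖ = 3.6060, so q_3 = (0.4133, -0.8668, 0.1512, -0.2344).
Qᵀb = (-1.2005, -4.4222, 1.9958).
Back-substitute: x_3 = 1.9958/3.6060 = 0.5535.
x_2 = (-4.4222 + 1.0130·0.5535)/3.0195 = -1.2788.
x_1 = (-1.2005 − 1.3720·(-1.2788) − 2.2295·0.5535)/5.8310 = -0.1166.

x = (-0.1166, -1.2788, 0.5535)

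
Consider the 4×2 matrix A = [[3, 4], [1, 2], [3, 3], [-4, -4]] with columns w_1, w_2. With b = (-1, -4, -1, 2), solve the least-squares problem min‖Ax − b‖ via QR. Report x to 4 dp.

e_1 = w_1/‖w_1‖ = (3, 1, 3, -4)/5.9161 = (0.5071, 0.1690, 0.5071, -0.6761).
r_{12} = e_1·w_2 = 6.5922.
u_2 = w_2 − 6.5922·e_1 = (0.6571, 0.8857, -0.3429, 0.4571).
‖u_2‖ = 1.2421, so e_2 = (0.5291, 0.7131, -0.2760, 0.3680).
Qᵀb = (-3.0426, -2.3692).
Back-substitute: x_2 = -2.3692/1.2421 = -1.9074.
x_1 = (-3.0426 − 6.5922·(-1.9074))/5.9161 = 1.6111.

x = (1.6111, -1.9074)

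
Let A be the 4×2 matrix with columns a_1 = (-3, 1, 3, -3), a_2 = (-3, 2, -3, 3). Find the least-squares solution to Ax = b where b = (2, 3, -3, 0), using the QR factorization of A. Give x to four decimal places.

x = (-0.3773, 0.2051)

a_1 = (-3, 1, 3, -3); ‖a_1‖ = 5.2915, so q_1 = (-0.5669, 0.1890, 0.5669, -0.5669).
q_1·a_2 = (-0.5669)·(-3) + 0.1890·2 + 0.5669·(-3) + (-0.5669)·3 = -1.3229.
u_2 = a_2 + 1.3229·q_1 = (-3.7500, 2.2500, -2.2500, 2.2500).
‖u_2‖ = 5.4083, so q_2 = (-0.6934, 0.4160, -0.4160, 0.4160).
Qᵀb = (-2.2678, 1.1094).
Back-substitute: x_2 = 1.1094/5.4083 = 0.2051.
x_1 = (-2.2678 + 1.3229·0.2051)/5.2915 = -0.3773.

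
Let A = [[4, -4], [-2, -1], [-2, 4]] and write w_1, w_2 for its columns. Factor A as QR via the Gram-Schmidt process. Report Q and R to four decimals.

Q = [[0.8165, -0.0930], [-0.4082, -0.7909], [-0.4082, 0.6048]], R = [[4.8990, -4.4907], [0.0000, 3.5824]]

w_1 = (4, -2, -2); ‖w_1‖ = 4.8990, so q_1 = (0.8165, -0.4082, -0.4082).
q_1·w_2 = 0.8165·(-4) + (-0.4082)·(-1) + (-0.4082)·4 = -4.4907.
u_2 = w_2 + 4.4907·q_1 = (-0.3333, -2.8333, 2.1667).
‖u_2‖ = 3.5824, so q_2 = (-0.0930, -0.7909, 0.6048).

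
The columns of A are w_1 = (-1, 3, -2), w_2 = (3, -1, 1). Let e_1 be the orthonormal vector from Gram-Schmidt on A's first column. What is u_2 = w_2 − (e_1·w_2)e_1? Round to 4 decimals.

e_1 = w_1/‖w_1‖ = (-1, 3, -2)/3.7417 = (-0.2673, 0.8018, -0.5345).
r_{12} = e_1·w_2 = -2.1381.
u_2 = w_2 + 2.1381·e_1 = (2.4286, 0.7143, -0.1429).

u_2 = (2.4286, 0.7143, -0.1429)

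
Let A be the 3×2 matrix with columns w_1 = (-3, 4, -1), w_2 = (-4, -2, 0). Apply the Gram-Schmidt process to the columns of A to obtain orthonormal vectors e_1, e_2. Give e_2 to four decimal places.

w_1 = (-3, 4, -1); ‖w_1‖ = 5.0990, so e_1 = (-0.5883, 0.7845, -0.1961).
e_1·w_2 = (-0.5883)·(-4) + 0.7845·(-2) + (-0.1961)·0 = 0.7845.
u_2 = w_2 − 0.7845·e_1 = (-3.5385, -2.6154, 0.1538).
‖u_2‖ = 4.4028, so e_2 = (-0.8037, -0.5940, 0.0349).

e_2 = (-0.8037, -0.5940, 0.0349)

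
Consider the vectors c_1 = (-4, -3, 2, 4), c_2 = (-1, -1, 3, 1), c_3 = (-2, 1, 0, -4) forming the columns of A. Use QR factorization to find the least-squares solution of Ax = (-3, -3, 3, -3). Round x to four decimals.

q_1 = c_1/‖c_1‖ = (-4, -3, 2, 4)/6.7082 = (-0.5963, -0.4472, 0.2981, 0.5963).
r_{12} = q_1·c_2 = 2.5342.
u_2 = c_2 − 2.5342·q_1 = (0.5111, 0.1333, 2.2444, -0.5111).
‖u_2‖ = 2.3617, so q_2 = (0.2164, 0.0565, 0.9503, -0.2164).
r_{13} = q_1·c_3 = -1.6398; r_{23} = q_2·c_3 = 0.4893.
u_3 = c_3 + 1.6398·q_1 − 0.4893·q_2 = (-3.0837, 0.2390, 0.0239, -2.9163).
‖u_3‖ = 4.2511, so q_3 = (-0.7254, 0.0562, 0.0056, -0.6860).
Qᵀb = (2.2361, 2.6816, 4.0824).
Back-substitute: x_3 = 4.0824/4.2511 = 0.9603.
x_2 = (2.6816 − 0.4893·0.9603)/2.3617 = 0.9365.
x_1 = (2.2361 − 2.5342·0.9365 + 1.6398·0.9603)/6.7082 = 0.2143.

x = (0.2143, 0.9365, 0.9603)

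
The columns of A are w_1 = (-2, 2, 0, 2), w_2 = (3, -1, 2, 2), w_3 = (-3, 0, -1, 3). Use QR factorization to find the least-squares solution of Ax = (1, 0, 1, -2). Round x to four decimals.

e_1 = w_1/‖w_1‖ = (-2, 2, 0, 2)/3.4641 = (-0.5774, 0.5774, 0.0000, 0.5774).
r_{12} = e_1·w_2 = -1.1547.
u_2 = w_2 + 1.1547·e_1 = (2.3333, -0.3333, 2.0000, 2.6667).
‖u_2‖ = 4.0825, so e_2 = (0.5715, -0.0816, 0.4899, 0.6532).
r_{13} = e_1·w_3 = 3.4641; r_{23} = e_2·w_3 = -0.2449.
u_3 = w_3 − 3.4641·e_1 + 0.2449·e_2 = (-0.8600, -2.0200, -0.8800, 1.1600).
‖u_3‖ = 2.6344, so e_3 = (-0.3265, -0.7668, -0.3340, 0.4403).
Qᵀb = (-1.7321, -0.2449, -1.5412).
Back-substitute: x_3 = -1.5412/2.6344 = -0.5850.
x_2 = (-0.2449 + 0.2449·(-0.5850))/4.0825 = -0.0951.
x_1 = (-1.7321 + 1.1547·(-0.0951) − 3.4641·(-0.5850))/3.4641 = 0.0533.

x = (0.0533, -0.0951, -0.5850)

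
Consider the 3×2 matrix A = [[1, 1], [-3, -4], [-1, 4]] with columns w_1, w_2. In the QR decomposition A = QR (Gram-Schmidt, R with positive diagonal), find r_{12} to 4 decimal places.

e_1 = w_1/‖w_1‖ = (1, -3, -1)/3.3166 = (0.3015, -0.9045, -0.3015).
r_{12} = e_1·w_2 = 2.7136.

r_{12} = 2.7136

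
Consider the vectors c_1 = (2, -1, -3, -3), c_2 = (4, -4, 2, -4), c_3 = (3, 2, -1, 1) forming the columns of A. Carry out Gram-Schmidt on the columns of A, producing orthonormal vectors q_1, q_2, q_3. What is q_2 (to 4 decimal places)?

q_2 = (0.3954, -0.5225, 0.7061, -0.2683)

c_1 = (2, -1, -3, -3); ‖c_1‖ = 4.7958, so q_1 = (0.4170, -0.2085, -0.6255, -0.6255).
q_1·c_2 = 0.4170·4 + (-0.2085)·(-4) + (-0.6255)·2 + (-0.6255)·(-4) = 3.7533.
u_2 = c_2 − 3.7533·q_1 = (2.4348, -3.2174, 4.3478, -1.6522).
‖u_2‖ = 6.1574, so q_2 = (0.3954, -0.5225, 0.7061, -0.2683).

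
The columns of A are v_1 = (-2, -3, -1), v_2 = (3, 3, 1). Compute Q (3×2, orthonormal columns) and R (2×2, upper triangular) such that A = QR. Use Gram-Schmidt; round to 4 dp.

Q = [[-0.5345, 0.8452], [-0.8018, -0.5071], [-0.2673, -0.1690]], R = [[3.7417, -4.2762], [0.0000, 0.8452]]

v_1 = (-2, -3, -1); ‖v_1‖ = 3.7417, so q_1 = (-0.5345, -0.8018, -0.2673).
q_1·v_2 = (-0.5345)·3 + (-0.8018)·3 + (-0.2673)·1 = -4.2762.
u_2 = v_2 + 4.2762·q_1 = (0.7143, -0.4286, -0.1429).
‖u_2‖ = 0.8452, so q_2 = (0.8452, -0.5071, -0.1690).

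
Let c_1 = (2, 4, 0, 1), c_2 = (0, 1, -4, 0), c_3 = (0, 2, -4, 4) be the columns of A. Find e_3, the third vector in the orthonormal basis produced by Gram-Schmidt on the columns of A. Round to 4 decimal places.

c_1 = (2, 4, 0, 1); ‖c_1‖ = 4.5826, so e_1 = (0.4364, 0.8729, 0.0000, 0.2182).
e_1·c_2 = 0.4364·0 + 0.8729·1 + 0.0000·(-4) + 0.2182·0 = 0.8729.
u_2 = c_2 − 0.8729·e_1 = (-0.3810, 0.2381, -4.0000, -0.1905).
‖u_2‖ = 4.0297, so e_2 = (-0.0945, 0.0591, -0.9926, -0.0473).
e_1·c_3 = 0.4364·0 + 0.8729·2 + 0.0000·(-4) + 0.2182·4 = 2.6186; e_2·c_3 = (-0.0945)·0 + 0.0591·2 + (-0.9926)·(-4) + (-0.0473)·4 = 3.8997.
u_3 = c_3 − 2.6186·e_1 − 3.8997·e_2 = (-0.7742, -0.5161, -0.1290, 3.6129).
‖u_3‖ = 3.7330, so e_3 = (-0.2074, -0.1383, -0.0346, 0.9678).

e_3 = (-0.2074, -0.1383, -0.0346, 0.9678)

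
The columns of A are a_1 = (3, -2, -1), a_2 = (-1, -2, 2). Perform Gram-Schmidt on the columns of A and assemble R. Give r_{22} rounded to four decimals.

r_{22} = 2.9881

e_1 = a_1/‖a_1‖ = (3, -2, -1)/3.7417 = (0.8018, -0.5345, -0.2673).
r_{12} = e_1·a_2 = -0.2673.
u_2 = a_2 + 0.2673·e_1 = (-0.7857, -2.1429, 1.9286).
r_{22} = ‖u_2‖ = 2.9881.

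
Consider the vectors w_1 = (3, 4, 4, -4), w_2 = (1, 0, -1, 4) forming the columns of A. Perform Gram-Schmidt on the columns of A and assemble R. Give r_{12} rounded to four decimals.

r_{12} = -2.2517

q_1 = w_1/‖w_1‖ = (3, 4, 4, -4)/7.5498 = (0.3974, 0.5298, 0.5298, -0.5298).
r_{12} = q_1·w_2 = -2.2517.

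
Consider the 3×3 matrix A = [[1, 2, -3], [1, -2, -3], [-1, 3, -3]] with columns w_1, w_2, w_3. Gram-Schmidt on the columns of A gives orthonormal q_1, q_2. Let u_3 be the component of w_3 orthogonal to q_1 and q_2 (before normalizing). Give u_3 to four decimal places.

u_3 = (0.5714, -2.8571, -2.2857)

w_1 = (1, 1, -1); ‖w_1‖ = 1.7321, so q_1 = (0.5774, 0.5774, -0.5774).
q_1·w_2 = 0.5774·2 + 0.5774·(-2) + (-0.5774)·3 = -1.7321.
u_2 = w_2 + 1.7321·q_1 = (3.0000, -1.0000, 2.0000).
‖u_2‖ = 3.7417, so q_2 = (0.8018, -0.2673, 0.5345).
q_1·w_3 = 0.5774·(-3) + 0.5774·(-3) + (-0.5774)·(-3) = -1.7321; q_2·w_3 = 0.8018·(-3) + (-0.2673)·(-3) + 0.5345·(-3) = -3.2071.
u_3 = w_3 + 1.7321·q_1 + 3.2071·q_2 = (0.5714, -2.8571, -2.2857).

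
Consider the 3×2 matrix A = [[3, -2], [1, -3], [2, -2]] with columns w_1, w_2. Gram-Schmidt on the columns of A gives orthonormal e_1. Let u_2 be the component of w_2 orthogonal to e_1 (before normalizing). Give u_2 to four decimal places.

u_2 = (0.7857, -2.0714, -0.1429)

w_1 = (3, 1, 2); ‖w_1‖ = 3.7417, so e_1 = (0.8018, 0.2673, 0.5345).
e_1·w_2 = 0.8018·(-2) + 0.2673·(-3) + 0.5345·(-2) = -3.4744.
u_2 = w_2 + 3.4744·e_1 = (0.7857, -2.0714, -0.1429).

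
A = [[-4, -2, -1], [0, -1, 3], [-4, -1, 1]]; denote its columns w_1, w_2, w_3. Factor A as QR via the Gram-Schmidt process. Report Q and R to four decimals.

Q = [[-0.7071, -0.4082, -0.5774], [0.0000, -0.8165, 0.5774], [-0.7071, 0.4082, 0.5774]], R = [[5.6569, 2.1213, 0.0000], [0.0000, 1.2247, -1.6330], [0.0000, 0.0000, 2.8868]]

q_1 = w_1/‖w_1‖ = (-4, 0, -4)/5.6569 = (-0.7071, 0.0000, -0.7071).
r_{12} = q_1·w_2 = 2.1213.
u_2 = w_2 − 2.1213·q_1 = (-0.5000, -1.0000, 0.5000).
‖u_2‖ = 1.2247, so q_2 = (-0.4082, -0.8165, 0.4082).
r_{13} = q_1·w_3 = 0.0000; r_{23} = q_2·w_3 = -1.6330.
u_3 = w_3 + 0.0000·q_1 + 1.6330·q_2 = (-1.6667, 1.6667, 1.6667).
‖u_3‖ = 2.8868, so q_3 = (-0.5774, 0.5774, 0.5774).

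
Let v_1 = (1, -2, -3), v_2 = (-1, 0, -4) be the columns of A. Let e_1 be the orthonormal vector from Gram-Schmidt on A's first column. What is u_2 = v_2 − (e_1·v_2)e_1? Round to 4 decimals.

u_2 = (-1.7857, 1.5714, -1.6429)

v_1 = (1, -2, -3); ‖v_1‖ = 3.7417, so e_1 = (0.2673, -0.5345, -0.8018).
e_1·v_2 = 0.2673·(-1) + (-0.5345)·0 + (-0.8018)·(-4) = 2.9399.
u_2 = v_2 − 2.9399·e_1 = (-1.7857, 1.5714, -1.6429).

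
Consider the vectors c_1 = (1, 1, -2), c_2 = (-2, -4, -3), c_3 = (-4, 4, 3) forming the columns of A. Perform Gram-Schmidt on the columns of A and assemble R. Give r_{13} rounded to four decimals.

r_{13} = -2.4495

c_1 = (1, 1, -2); ‖c_1‖ = 2.4495, so e_1 = (0.4082, 0.4082, -0.8165).
r_{13} = e_1·c_3 = -2.4495.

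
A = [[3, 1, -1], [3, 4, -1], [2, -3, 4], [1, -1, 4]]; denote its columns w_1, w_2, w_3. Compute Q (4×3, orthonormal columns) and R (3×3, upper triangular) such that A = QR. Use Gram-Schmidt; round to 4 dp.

Q = [[0.6255, -0.0088, -0.5649], [0.6255, 0.6008, 0.3208], [0.4170, -0.7510, -0.0139], [0.2085, -0.2739, 0.7601]], R = [[4.7958, 1.6681, 1.2511], [0.0000, 4.9211, -4.6914], [0.0000, 0.0000, 3.2289]]

w_1 = (3, 3, 2, 1); ‖w_1‖ = 4.7958, so e_1 = (0.6255, 0.6255, 0.4170, 0.2085).
e_1·w_2 = 0.6255·1 + 0.6255·4 + 0.4170·(-3) + 0.2085·(-1) = 1.6681.
u_2 = w_2 − 1.6681·e_1 = (-0.0435, 2.9565, -3.6957, -1.3478).
‖u_2‖ = 4.9211, so e_2 = (-0.0088, 0.6008, -0.7510, -0.2739).
e_1·w_3 = 0.6255·(-1) + 0.6255·(-1) + 0.4170·4 + 0.2085·4 = 1.2511; e_2·w_3 = (-0.0088)·(-1) + 0.6008·(-1) + (-0.7510)·4 + (-0.2739)·4 = -4.6914.
u_3 = w_3 − 1.2511·e_1 + 4.6914·e_2 = (-1.8241, 1.0359, -0.0449, 2.4542).
‖u_3‖ = 3.2289, so e_3 = (-0.5649, 0.3208, -0.0139, 0.7601).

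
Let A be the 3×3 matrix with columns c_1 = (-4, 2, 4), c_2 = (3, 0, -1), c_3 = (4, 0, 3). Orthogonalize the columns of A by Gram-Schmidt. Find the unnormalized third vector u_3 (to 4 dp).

c_1 = (-4, 2, 4); ‖c_1‖ = 6.0000, so e_1 = (-0.6667, 0.3333, 0.6667).
e_1·c_2 = (-0.6667)·3 + 0.3333·0 + 0.6667·(-1) = -2.6667.
u_2 = c_2 + 2.6667·e_1 = (1.2222, 0.8889, 0.7778).
‖u_2‖ = 1.6997, so e_2 = (0.7191, 0.5230, 0.4576).
e_1·c_3 = (-0.6667)·4 + 0.3333·0 + 0.6667·3 = -0.6667; e_2·c_3 = 0.7191·4 + 0.5230·0 + 0.4576·3 = 4.2492.
u_3 = c_3 + 0.6667·e_1 − 4.2492·e_2 = (0.5000, -2.0000, 1.5000).

u_3 = (0.5000, -2.0000, 1.5000)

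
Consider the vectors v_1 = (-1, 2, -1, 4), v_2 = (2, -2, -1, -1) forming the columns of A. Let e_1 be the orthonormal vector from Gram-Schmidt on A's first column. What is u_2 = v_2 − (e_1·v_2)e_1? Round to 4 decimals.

u_2 = (1.5909, -1.1818, -1.4091, 0.6364)

v_1 = (-1, 2, -1, 4); ‖v_1‖ = 4.6904, so e_1 = (-0.2132, 0.4264, -0.2132, 0.8528).
e_1·v_2 = (-0.2132)·2 + 0.4264·(-2) + (-0.2132)·(-1) + 0.8528·(-1) = -1.9188.
u_2 = v_2 + 1.9188·e_1 = (1.5909, -1.1818, -1.4091, 0.6364).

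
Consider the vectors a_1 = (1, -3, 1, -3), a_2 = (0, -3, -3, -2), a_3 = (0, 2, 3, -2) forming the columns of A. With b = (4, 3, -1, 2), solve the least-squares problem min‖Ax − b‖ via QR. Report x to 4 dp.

e_1 = a_1/‖a_1‖ = (1, -3, 1, -3)/4.4721 = (0.2236, -0.6708, 0.2236, -0.6708).
r_{12} = e_1·a_2 = 2.6833.
u_2 = a_2 − 2.6833·e_1 = (-0.6000, -1.2000, -3.6000, -0.2000).
‖u_2‖ = 3.8471, so e_2 = (-0.1560, -0.3119, -0.9358, -0.0520).
r_{13} = e_1·a_3 = 0.6708; r_{23} = e_2·a_3 = -3.3272.
u_3 = a_3 − 0.6708·e_1 + 3.3272·e_2 = (-0.6689, 1.4122, -0.2635, -1.7230).
‖u_3‖ = 2.3409, so e_3 = (-0.2858, 0.6033, -0.1126, -0.7360).
Qᵀb = (-2.6833, -0.7278, -0.6927).
Back-substitute: x_3 = -0.6927/2.3409 = -0.2959.
x_2 = (-0.7278 + 3.3272·(-0.2959))/3.8471 = -0.4451.
x_1 = (-2.6833 − 2.6833·(-0.4451) − 0.6708·(-0.2959))/4.4721 = -0.2885.

x = (-0.2885, -0.4451, -0.2959)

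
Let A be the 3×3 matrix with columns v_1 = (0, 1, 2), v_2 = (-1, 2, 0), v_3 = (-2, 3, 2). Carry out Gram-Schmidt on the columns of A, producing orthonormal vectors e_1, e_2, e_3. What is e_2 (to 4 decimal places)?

e_2 = (-0.4880, 0.7807, -0.3904)

v_1 = (0, 1, 2); ‖v_1‖ = 2.2361, so e_1 = (0.0000, 0.4472, 0.8944).
e_1·v_2 = 0.0000·(-1) + 0.4472·2 + 0.8944·0 = 0.8944.
u_2 = v_2 − 0.8944·e_1 = (-1.0000, 1.6000, -0.8000).
‖u_2‖ = 2.0494, so e_2 = (-0.4880, 0.7807, -0.3904).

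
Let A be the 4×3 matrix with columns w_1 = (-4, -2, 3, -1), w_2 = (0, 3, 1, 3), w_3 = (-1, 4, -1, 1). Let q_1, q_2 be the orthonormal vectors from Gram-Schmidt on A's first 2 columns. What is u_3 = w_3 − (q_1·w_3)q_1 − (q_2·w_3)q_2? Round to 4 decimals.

u_3 = (-1.5094, 1.6554, -1.3146, -1.2172)

w_1 = (-4, -2, 3, -1); ‖w_1‖ = 5.4772, so q_1 = (-0.7303, -0.3651, 0.5477, -0.1826).
q_1·w_2 = (-0.7303)·0 + (-0.3651)·3 + 0.5477·1 + (-0.1826)·3 = -1.0954.
u_2 = w_2 + 1.0954·q_1 = (-0.8000, 2.6000, 1.6000, 2.8000).
‖u_2‖ = 4.2190, so q_2 = (-0.1896, 0.6163, 0.3792, 0.6637).
q_1·w_3 = (-0.7303)·(-1) + (-0.3651)·4 + 0.5477·(-1) + (-0.1826)·1 = -1.4606; q_2·w_3 = (-0.1896)·(-1) + 0.6163·4 + 0.3792·(-1) + 0.6637·1 = 2.9391.
u_3 = w_3 + 1.4606·q_1 − 2.9391·q_2 = (-1.5094, 1.6554, -1.3146, -1.2172).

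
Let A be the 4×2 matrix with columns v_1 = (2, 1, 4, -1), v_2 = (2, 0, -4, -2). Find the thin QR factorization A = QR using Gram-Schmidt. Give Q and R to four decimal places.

v_1 = (2, 1, 4, -1); ‖v_1‖ = 4.6904, so e_1 = (0.4264, 0.2132, 0.8528, -0.2132).
e_1·v_2 = 0.4264·2 + 0.2132·0 + 0.8528·(-4) + (-0.2132)·(-2) = -2.1320.
u_2 = v_2 + 2.1320·e_1 = (2.9091, 0.4545, -2.1818, -2.4545).
‖u_2‖ = 4.4107, so e_2 = (0.6595, 0.1031, -0.4947, -0.5565).

Q = [[0.4264, 0.6595], [0.2132, 0.1031], [0.8528, -0.4947], [-0.2132, -0.5565]], R = [[4.6904, -2.1320], [0.0000, 4.4107]]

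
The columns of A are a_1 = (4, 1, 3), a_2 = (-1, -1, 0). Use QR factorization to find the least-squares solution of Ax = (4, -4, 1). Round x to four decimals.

x = (1.1111, 2.7778)

a_1 = (4, 1, 3); ‖a_1‖ = 5.0990, so e_1 = (0.7845, 0.1961, 0.5883).
e_1·a_2 = 0.7845·(-1) + 0.1961·(-1) + 0.5883·0 = -0.9806.
u_2 = a_2 + 0.9806·e_1 = (-0.2308, -0.8077, 0.5769).
‖u_2‖ = 1.0190, so e_2 = (-0.2265, -0.7926, 0.5661).
Qᵀb = (2.9417, 2.8307).
Back-substitute: x_2 = 2.8307/1.0190 = 2.7778.
x_1 = (2.9417 + 0.9806·2.7778)/5.0990 = 1.1111.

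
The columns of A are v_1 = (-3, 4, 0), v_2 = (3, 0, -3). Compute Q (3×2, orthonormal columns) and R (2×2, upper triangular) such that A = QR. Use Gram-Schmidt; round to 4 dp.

v_1 = (-3, 4, 0); ‖v_1‖ = 5.0000, so q_1 = (-0.6000, 0.8000, 0.0000).
q_1·v_2 = (-0.6000)·3 + 0.8000·0 + 0.0000·(-3) = -1.8000.
u_2 = v_2 + 1.8000·q_1 = (1.9200, 1.4400, -3.0000).
‖u_2‖ = 3.8419, so q_2 = (0.4998, 0.3748, -0.7809).

Q = [[-0.6000, 0.4998], [0.8000, 0.3748], [0.0000, -0.7809]], R = [[5.0000, -1.8000], [0.0000, 3.8419]]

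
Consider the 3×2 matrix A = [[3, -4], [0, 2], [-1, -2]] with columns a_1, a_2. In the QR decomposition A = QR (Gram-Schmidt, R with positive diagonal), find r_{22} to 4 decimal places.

r_{22} = 3.7417

a_1 = (3, 0, -1); ‖a_1‖ = 3.1623, so q_1 = (0.9487, 0.0000, -0.3162).
q_1·a_2 = 0.9487·(-4) + 0.0000·2 + (-0.3162)·(-2) = -3.1623.
u_2 = a_2 + 3.1623·q_1 = (-1.0000, 2.0000, -3.0000).
r_{22} = ‖u_2‖ = 3.7417.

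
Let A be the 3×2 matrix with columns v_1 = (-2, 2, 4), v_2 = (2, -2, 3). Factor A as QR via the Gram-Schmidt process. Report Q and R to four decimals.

Q = [[-0.4082, 0.5774], [0.4082, -0.5774], [0.8165, 0.5774]], R = [[4.8990, 0.8165], [0.0000, 4.0415]]

v_1 = (-2, 2, 4); ‖v_1‖ = 4.8990, so q_1 = (-0.4082, 0.4082, 0.8165).
q_1·v_2 = (-0.4082)·2 + 0.4082·(-2) + 0.8165·3 = 0.8165.
u_2 = v_2 − 0.8165·q_1 = (2.3333, -2.3333, 2.3333).
‖u_2‖ = 4.0415, so q_2 = (0.5774, -0.5774, 0.5774).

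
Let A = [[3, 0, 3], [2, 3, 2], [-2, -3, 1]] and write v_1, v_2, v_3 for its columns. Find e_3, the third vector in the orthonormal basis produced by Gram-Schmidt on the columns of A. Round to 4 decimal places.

e_3 = (0.0000, 0.7071, 0.7071)

v_1 = (3, 2, -2); ‖v_1‖ = 4.1231, so e_1 = (0.7276, 0.4851, -0.4851).
e_1·v_2 = 0.7276·0 + 0.4851·3 + (-0.4851)·(-3) = 2.9104.
u_2 = v_2 − 2.9104·e_1 = (-2.1176, 1.5882, -1.5882).
‖u_2‖ = 3.0870, so e_2 = (-0.6860, 0.5145, -0.5145).
e_1·v_3 = 0.7276·3 + 0.4851·2 + (-0.4851)·1 = 2.6679; e_2·v_3 = (-0.6860)·3 + 0.5145·2 + (-0.5145)·1 = -1.5435.
u_3 = v_3 − 2.6679·e_1 + 1.5435·e_2 = (0.0000, 1.5000, 1.5000).
‖u_3‖ = 2.1213, so e_3 = (0.0000, 0.7071, 0.7071).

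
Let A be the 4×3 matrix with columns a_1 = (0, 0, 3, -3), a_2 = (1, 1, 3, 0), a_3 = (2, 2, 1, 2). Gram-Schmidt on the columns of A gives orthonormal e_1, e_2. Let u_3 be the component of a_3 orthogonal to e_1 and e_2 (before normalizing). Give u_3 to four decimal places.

e_1 = a_1/‖a_1‖ = (0, 0, 3, -3)/4.2426 = (0.0000, 0.0000, 0.7071, -0.7071).
r_{12} = e_1·a_2 = 2.1213.
u_2 = a_2 − 2.1213·e_1 = (1.0000, 1.0000, 1.5000, 1.5000).
‖u_2‖ = 2.5495, so e_2 = (0.3922, 0.3922, 0.5883, 0.5883).
r_{13} = e_1·a_3 = -0.7071; r_{23} = e_2·a_3 = 3.3340.
u_3 = a_3 + 0.7071·e_1 − 3.3340·e_2 = (0.6923, 0.6923, -0.4615, -0.4615).

u_3 = (0.6923, 0.6923, -0.4615, -0.4615)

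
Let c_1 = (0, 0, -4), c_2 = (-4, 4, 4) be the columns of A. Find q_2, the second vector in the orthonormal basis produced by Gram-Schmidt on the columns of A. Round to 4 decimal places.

q_2 = (-0.7071, 0.7071, 0.0000)

c_1 = (0, 0, -4); ‖c_1‖ = 4.0000, so q_1 = (0.0000, 0.0000, -1.0000).
q_1·c_2 = 0.0000·(-4) + 0.0000·4 + (-1.0000)·4 = -4.0000.
u_2 = c_2 + 4.0000·q_1 = (-4.0000, 4.0000, 0.0000).
‖u_2‖ = 5.6569, so q_2 = (-0.7071, 0.7071, 0.0000).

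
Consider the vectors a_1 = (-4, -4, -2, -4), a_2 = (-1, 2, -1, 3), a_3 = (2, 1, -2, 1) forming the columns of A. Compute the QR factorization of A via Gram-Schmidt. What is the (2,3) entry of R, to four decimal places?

r_{23} = 0.5279

a_1 = (-4, -4, -2, -4); ‖a_1‖ = 7.2111, so e_1 = (-0.5547, -0.5547, -0.2774, -0.5547).
e_1·a_2 = (-0.5547)·(-1) + (-0.5547)·2 + (-0.2774)·(-1) + (-0.5547)·3 = -1.9415.
u_2 = a_2 + 1.9415·e_1 = (-2.0769, 0.9231, -1.5385, 1.9231).
‖u_2‖ = 3.3512, so e_2 = (-0.6197, 0.2754, -0.4591, 0.5738).
r_{23} = e_2·a_3 = 0.5279.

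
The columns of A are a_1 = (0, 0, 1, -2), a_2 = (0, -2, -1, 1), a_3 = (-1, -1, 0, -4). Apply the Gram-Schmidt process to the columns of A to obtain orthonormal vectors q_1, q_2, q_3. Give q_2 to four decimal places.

a_1 = (0, 0, 1, -2); ‖a_1‖ = 2.2361, so q_1 = (0.0000, 0.0000, 0.4472, -0.8944).
q_1·a_2 = 0.0000·0 + 0.0000·(-2) + 0.4472·(-1) + (-0.8944)·1 = -1.3416.
u_2 = a_2 + 1.3416·q_1 = (0.0000, -2.0000, -0.4000, -0.2000).
‖u_2‖ = 2.0494, so q_2 = (0.0000, -0.9759, -0.1952, -0.0976).

q_2 = (0.0000, -0.9759, -0.1952, -0.0976)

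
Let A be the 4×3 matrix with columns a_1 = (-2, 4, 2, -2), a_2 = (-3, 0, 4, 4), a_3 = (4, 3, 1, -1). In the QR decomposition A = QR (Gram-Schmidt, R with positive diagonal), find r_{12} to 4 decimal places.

a_1 = (-2, 4, 2, -2); ‖a_1‖ = 5.2915, so e_1 = (-0.3780, 0.7559, 0.3780, -0.3780).
r_{12} = e_1·a_2 = 1.1339.

r_{12} = 1.1339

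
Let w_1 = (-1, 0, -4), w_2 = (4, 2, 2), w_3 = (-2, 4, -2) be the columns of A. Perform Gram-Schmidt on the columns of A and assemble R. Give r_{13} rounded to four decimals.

w_1 = (-1, 0, -4); ‖w_1‖ = 4.1231, so q_1 = (-0.2425, 0.0000, -0.9701).
r_{13} = q_1·w_3 = 2.4254.

r_{13} = 2.4254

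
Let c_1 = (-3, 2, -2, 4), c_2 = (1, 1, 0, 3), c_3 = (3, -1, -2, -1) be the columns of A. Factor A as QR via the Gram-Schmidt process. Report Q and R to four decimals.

c_1 = (-3, 2, -2, 4); ‖c_1‖ = 5.7446, so e_1 = (-0.5222, 0.3482, -0.3482, 0.6963).
e_1·c_2 = (-0.5222)·1 + 0.3482·1 + (-0.3482)·0 + 0.6963·3 = 1.9149.
u_2 = c_2 − 1.9149·e_1 = (2.0000, 0.3333, 0.6667, 1.6667).
‖u_2‖ = 2.7080, so e_2 = (0.7385, 0.1231, 0.2462, 0.6155).
e_1·c_3 = (-0.5222)·3 + 0.3482·(-1) + (-0.3482)·(-2) + 0.6963·(-1) = -1.9149; e_2·c_3 = 0.7385·3 + 0.1231·(-1) + 0.2462·(-2) + 0.6155·(-1) = 0.9847.
u_3 = c_3 + 1.9149·e_1 − 0.9847·e_2 = (1.2727, -0.4545, -2.9091, -0.2727).
‖u_3‖ = 3.2193, so e_3 = (0.3953, -0.1412, -0.9037, -0.0847).

Q = [[-0.5222, 0.7385, 0.3953], [0.3482, 0.1231, -0.1412], [-0.3482, 0.2462, -0.9037], [0.6963, 0.6155, -0.0847]], R = [[5.7446, 1.9149, -1.9149], [0.0000, 2.7080, 0.9847], [0.0000, 0.0000, 3.2193]]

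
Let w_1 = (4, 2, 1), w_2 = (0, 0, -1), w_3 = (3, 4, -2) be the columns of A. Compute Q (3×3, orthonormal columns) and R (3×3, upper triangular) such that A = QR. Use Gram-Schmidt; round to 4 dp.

Q = [[0.8729, 0.1952, -0.4472], [0.4364, 0.0976, 0.8944], [0.2182, -0.9759, 0.0000]], R = [[4.5826, -0.2182, 3.9279], [0.0000, 0.9759, 2.9277], [0.0000, 0.0000, 2.2361]]

w_1 = (4, 2, 1); ‖w_1‖ = 4.5826, so e_1 = (0.8729, 0.4364, 0.2182).
e_1·w_2 = 0.8729·0 + 0.4364·0 + 0.2182·(-1) = -0.2182.
u_2 = w_2 + 0.2182·e_1 = (0.1905, 0.0952, -0.9524).
‖u_2‖ = 0.9759, so e_2 = (0.1952, 0.0976, -0.9759).
e_1·w_3 = 0.8729·3 + 0.4364·4 + 0.2182·(-2) = 3.9279; e_2·w_3 = 0.1952·3 + 0.0976·4 + (-0.9759)·(-2) = 2.9277.
u_3 = w_3 − 3.9279·e_1 − 2.9277·e_2 = (-1.0000, 2.0000, 0.0000).
‖u_3‖ = 2.2361, so e_3 = (-0.4472, 0.8944, 0.0000).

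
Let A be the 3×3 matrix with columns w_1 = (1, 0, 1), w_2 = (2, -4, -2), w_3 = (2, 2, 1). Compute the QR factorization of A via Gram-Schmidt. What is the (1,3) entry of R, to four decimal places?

w_1 = (1, 0, 1); ‖w_1‖ = 1.4142, so q_1 = (0.7071, 0.0000, 0.7071).
r_{13} = q_1·w_3 = 2.1213.

r_{13} = 2.1213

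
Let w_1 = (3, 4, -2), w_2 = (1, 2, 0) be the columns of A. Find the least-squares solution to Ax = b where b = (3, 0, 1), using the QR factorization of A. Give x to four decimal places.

x = (0.0833, 0.4167)

e_1 = w_1/‖w_1‖ = (3, 4, -2)/5.3852 = (0.5571, 0.7428, -0.3714).
r_{12} = e_1·w_2 = 2.0426.
u_2 = w_2 − 2.0426·e_1 = (-0.1379, 0.4828, 0.7586).
‖u_2‖ = 0.9097, so e_2 = (-0.1516, 0.5307, 0.8339).
Qᵀb = (1.2999, 0.3790).
Back-substitute: x_2 = 0.3790/0.9097 = 0.4167.
x_1 = (1.2999 − 2.0426·0.4167)/5.3852 = 0.0833.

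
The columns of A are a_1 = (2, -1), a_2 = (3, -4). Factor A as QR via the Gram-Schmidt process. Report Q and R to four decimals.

a_1 = (2, -1); ‖a_1‖ = 2.2361, so e_1 = (0.8944, -0.4472).
e_1·a_2 = 0.8944·3 + (-0.4472)·(-4) = 4.4721.
u_2 = a_2 − 4.4721·e_1 = (-1.0000, -2.0000).
‖u_2‖ = 2.2361, so e_2 = (-0.4472, -0.8944).

Q = [[0.8944, -0.4472], [-0.4472, -0.8944]], R = [[2.2361, 4.4721], [0.0000, 2.2361]]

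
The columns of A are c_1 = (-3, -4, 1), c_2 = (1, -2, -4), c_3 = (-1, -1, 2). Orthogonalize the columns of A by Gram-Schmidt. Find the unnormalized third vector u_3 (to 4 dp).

c_1 = (-3, -4, 1); ‖c_1‖ = 5.0990, so q_1 = (-0.5883, -0.7845, 0.1961).
q_1·c_2 = (-0.5883)·1 + (-0.7845)·(-2) + 0.1961·(-4) = 0.1961.
u_2 = c_2 − 0.1961·q_1 = (1.1154, -1.8462, -4.0385).
‖u_2‖ = 4.5784, so q_2 = (0.2436, -0.4032, -0.8821).
q_1·c_3 = (-0.5883)·(-1) + (-0.7845)·(-1) + 0.1961·2 = 1.7650; q_2·c_3 = 0.2436·(-1) + (-0.4032)·(-1) + (-0.8821)·2 = -1.6045.
u_3 = c_3 − 1.7650·q_1 + 1.6045·q_2 = (0.4294, -0.2624, 0.2385).

u_3 = (0.4294, -0.2624, 0.2385)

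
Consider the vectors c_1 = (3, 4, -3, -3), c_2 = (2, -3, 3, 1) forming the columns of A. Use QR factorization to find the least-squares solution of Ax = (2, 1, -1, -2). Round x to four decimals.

x = (0.5489, 0.2556)

c_1 = (3, 4, -3, -3); ‖c_1‖ = 6.5574, so q_1 = (0.4575, 0.6100, -0.4575, -0.4575).
q_1·c_2 = 0.4575·2 + 0.6100·(-3) + (-0.4575)·3 + (-0.4575)·1 = -2.7450.
u_2 = c_2 + 2.7450·q_1 = (3.2558, -1.3256, 1.7442, -0.2558).
‖u_2‖ = 3.9326, so q_2 = (0.8279, -0.3371, 0.4435, -0.0651).
Qᵀb = (2.8975, 1.0053).
Back-substitute: x_2 = 1.0053/3.9326 = 0.2556.
x_1 = (2.8975 + 2.7450·0.2556)/6.5574 = 0.5489.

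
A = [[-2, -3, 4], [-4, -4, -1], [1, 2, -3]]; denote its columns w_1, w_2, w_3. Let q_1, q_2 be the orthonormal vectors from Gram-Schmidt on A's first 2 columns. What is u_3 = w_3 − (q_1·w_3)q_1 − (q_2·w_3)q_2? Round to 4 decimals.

u_3 = (0.6061, -0.1515, 0.6061)

q_1 = w_1/‖w_1‖ = (-2, -4, 1)/4.5826 = (-0.4364, -0.8729, 0.2182).
r_{12} = q_1·w_2 = 5.2372.
u_2 = w_2 − 5.2372·q_1 = (-0.7143, 0.5714, 0.8571).
‖u_2‖ = 1.2536, so q_2 = (-0.5698, 0.4558, 0.6838).
r_{13} = q_1·w_3 = -1.5275; r_{23} = q_2·w_3 = -4.7863.
u_3 = w_3 + 1.5275·q_1 + 4.7863·q_2 = (0.6061, -0.1515, 0.6061).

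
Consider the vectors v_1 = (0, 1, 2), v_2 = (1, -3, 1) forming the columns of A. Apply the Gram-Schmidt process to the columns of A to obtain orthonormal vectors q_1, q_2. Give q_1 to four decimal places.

q_1 = (0.0000, 0.4472, 0.8944)

v_1 = (0, 1, 2); ‖v_1‖ = 2.2361, so q_1 = (0.0000, 0.4472, 0.8944).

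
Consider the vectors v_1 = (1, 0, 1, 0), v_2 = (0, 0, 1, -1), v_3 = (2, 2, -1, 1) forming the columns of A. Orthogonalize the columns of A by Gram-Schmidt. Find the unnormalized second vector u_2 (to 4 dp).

u_2 = (-0.5000, 0.0000, 0.5000, -1.0000)

e_1 = v_1/‖v_1‖ = (1, 0, 1, 0)/1.4142 = (0.7071, 0.0000, 0.7071, 0.0000).
r_{12} = e_1·v_2 = 0.7071.
u_2 = v_2 − 0.7071·e_1 = (-0.5000, 0.0000, 0.5000, -1.0000).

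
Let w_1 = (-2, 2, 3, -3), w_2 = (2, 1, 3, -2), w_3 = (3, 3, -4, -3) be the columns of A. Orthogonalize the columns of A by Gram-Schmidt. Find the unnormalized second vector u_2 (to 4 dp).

q_1 = w_1/‖w_1‖ = (-2, 2, 3, -3)/5.0990 = (-0.3922, 0.3922, 0.5883, -0.5883).
r_{12} = q_1·w_2 = 2.5495.
u_2 = w_2 − 2.5495·q_1 = (3.0000, 0.0000, 1.5000, -0.5000).

u_2 = (3.0000, 0.0000, 1.5000, -0.5000)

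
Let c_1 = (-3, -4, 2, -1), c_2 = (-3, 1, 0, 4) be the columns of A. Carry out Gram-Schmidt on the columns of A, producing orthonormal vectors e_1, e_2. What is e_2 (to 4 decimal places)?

e_2 = (-0.5691, 0.2224, -0.0131, 0.7915)

e_1 = c_1/‖c_1‖ = (-3, -4, 2, -1)/5.4772 = (-0.5477, -0.7303, 0.3651, -0.1826).
r_{12} = e_1·c_2 = 0.1826.
u_2 = c_2 − 0.1826·e_1 = (-2.9000, 1.1333, -0.0667, 4.0333).
‖u_2‖ = 5.0957, so e_2 = (-0.5691, 0.2224, -0.0131, 0.7915).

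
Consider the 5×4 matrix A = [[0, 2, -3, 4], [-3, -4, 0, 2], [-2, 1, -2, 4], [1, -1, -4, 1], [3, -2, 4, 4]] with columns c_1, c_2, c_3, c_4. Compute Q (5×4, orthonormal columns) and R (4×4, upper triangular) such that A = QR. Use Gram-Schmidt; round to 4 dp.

Q = [[0.0000, 0.3952, -0.3455, 0.5384], [-0.6255, -0.7131, -0.0617, 0.1536], [-0.4170, 0.2492, -0.0514, 0.5812], [0.2085, -0.2234, -0.9116, -0.1150], [0.6255, -0.4725, 0.2079, 0.5793]], R = [[4.7958, 0.6255, 2.5022, -0.2085], [0.0000, 5.0605, -2.6806, -0.9623], [0.0000, 0.0000, 5.6172, -1.7905], [0.0000, 0.0000, 0.0000, 6.9875]]

c_1 = (0, -3, -2, 1, 3); ‖c_1‖ = 4.7958, so q_1 = (0.0000, -0.6255, -0.4170, 0.2085, 0.6255).
q_1·c_2 = 0.0000·2 + (-0.6255)·(-4) + (-0.4170)·1 + 0.2085·(-1) + 0.6255·(-2) = 0.6255.
u_2 = c_2 − 0.6255·q_1 = (2.0000, -3.6087, 1.2609, -1.1304, -2.3913).
‖u_2‖ = 5.0605, so q_2 = (0.3952, -0.7131, 0.2492, -0.2234, -0.4725).
q_1·c_3 = 0.0000·(-3) + (-0.6255)·0 + (-0.4170)·(-2) + 0.2085·(-4) + 0.6255·4 = 2.5022; q_2·c_3 = 0.3952·(-3) + (-0.7131)·0 + 0.2492·(-2) + (-0.2234)·(-4) + (-0.4725)·4 = -2.6806.
u_3 = c_3 − 2.5022·q_1 + 2.6806·q_2 = (-1.9406, -0.3463, -0.2886, -5.1205, 1.1681).
‖u_3‖ = 5.6172, so q_3 = (-0.3455, -0.0617, -0.0514, -0.9116, 0.2079).
q_1·c_4 = 0.0000·4 + (-0.6255)·2 + (-0.4170)·4 + 0.2085·1 + 0.6255·4 = -0.2085; q_2·c_4 = 0.3952·4 + (-0.7131)·2 + 0.2492·4 + (-0.2234)·1 + (-0.4725)·4 = -0.9623; q_3·c_4 = (-0.3455)·4 + (-0.0617)·2 + (-0.0514)·4 + (-0.9116)·1 + 0.2079·4 = -1.7905.
u_4 = c_4 + 0.2085·q_1 + 0.9623·q_2 + 1.7905·q_3 = (3.7617, 1.0730, 4.0608, -0.8037, 4.0480).
‖u_4‖ = 6.9875, so q_4 = (0.5384, 0.1536, 0.5812, -0.1150, 0.5793).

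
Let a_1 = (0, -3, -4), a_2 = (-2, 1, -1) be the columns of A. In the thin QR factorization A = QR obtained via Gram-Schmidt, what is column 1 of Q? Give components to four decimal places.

e_1 = a_1/‖a_1‖ = (0, -3, -4)/5.0000 = (0.0000, -0.6000, -0.8000).

e_1 = (0.0000, -0.6000, -0.8000)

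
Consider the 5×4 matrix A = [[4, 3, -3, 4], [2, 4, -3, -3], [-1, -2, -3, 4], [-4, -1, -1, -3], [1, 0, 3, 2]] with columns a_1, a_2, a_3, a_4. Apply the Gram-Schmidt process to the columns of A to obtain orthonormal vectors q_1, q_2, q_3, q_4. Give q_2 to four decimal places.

q_2 = (0.0753, 0.7531, -0.3765, 0.4970, -0.1958)

a_1 = (4, 2, -1, -4, 1); ‖a_1‖ = 6.1644, so q_1 = (0.6489, 0.3244, -0.1622, -0.6489, 0.1622).
q_1·a_2 = 0.6489·3 + 0.3244·4 + (-0.1622)·(-2) + (-0.6489)·(-1) + 0.1622·0 = 4.2178.
u_2 = a_2 − 4.2178·q_1 = (0.2632, 2.6316, -1.3158, 1.7368, -0.6842).
‖u_2‖ = 3.4944, so q_2 = (0.0753, 0.7531, -0.3765, 0.4970, -0.1958).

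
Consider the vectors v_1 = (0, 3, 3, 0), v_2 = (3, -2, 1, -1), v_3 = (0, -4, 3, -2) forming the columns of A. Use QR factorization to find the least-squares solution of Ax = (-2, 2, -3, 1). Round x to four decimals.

v_1 = (0, 3, 3, 0); ‖v_1‖ = 4.2426, so e_1 = (0.0000, 0.7071, 0.7071, 0.0000).
e_1·v_2 = 0.0000·3 + 0.7071·(-2) + 0.7071·1 + 0.0000·(-1) = -0.7071.
u_2 = v_2 + 0.7071·e_1 = (3.0000, -1.5000, 1.5000, -1.0000).
‖u_2‖ = 3.8079, so e_2 = (0.7878, -0.3939, 0.3939, -0.2626).
e_1·v_3 = 0.0000·0 + 0.7071·(-4) + 0.7071·3 + 0.0000·(-2) = -0.7071; e_2·v_3 = 0.7878·0 + (-0.3939)·(-4) + 0.3939·3 + (-0.2626)·(-2) = 3.2827.
u_3 = v_3 + 0.7071·e_1 − 3.2827·e_2 = (-2.5862, -2.2069, 2.2069, -1.1379).
‖u_3‖ = 4.2100, so e_3 = (-0.6143, -0.5242, 0.5242, -0.2703).
Qᵀb = (-0.7071, -3.8079, -1.6627).
Back-substitute: x_3 = -1.6627/4.2100 = -0.3949.
x_2 = (-3.8079 − 3.2827·(-0.3949))/3.8079 = -0.6595.
x_1 = (-0.7071 + 0.7071·(-0.6595) + 0.7071·(-0.3949))/4.2426 = -0.3424.

x = (-0.3424, -0.6595, -0.3949)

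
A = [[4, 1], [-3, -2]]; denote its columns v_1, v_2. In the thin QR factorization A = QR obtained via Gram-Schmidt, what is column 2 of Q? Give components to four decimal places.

q_1 = v_1/‖v_1‖ = (4, -3)/5.0000 = (0.8000, -0.6000).
r_{12} = q_1·v_2 = 2.0000.
u_2 = v_2 − 2.0000·q_1 = (-0.6000, -0.8000).
‖u_2‖ = 1.0000, so q_2 = (-0.6000, -0.8000).

q_2 = (-0.6000, -0.8000)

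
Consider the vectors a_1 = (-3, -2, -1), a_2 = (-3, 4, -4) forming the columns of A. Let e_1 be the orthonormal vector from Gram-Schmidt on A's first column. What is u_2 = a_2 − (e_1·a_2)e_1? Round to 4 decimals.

e_1 = a_1/‖a_1‖ = (-3, -2, -1)/3.7417 = (-0.8018, -0.5345, -0.2673).
r_{12} = e_1·a_2 = 1.3363.
u_2 = a_2 − 1.3363·e_1 = (-1.9286, 4.7143, -3.6429).

u_2 = (-1.9286, 4.7143, -3.6429)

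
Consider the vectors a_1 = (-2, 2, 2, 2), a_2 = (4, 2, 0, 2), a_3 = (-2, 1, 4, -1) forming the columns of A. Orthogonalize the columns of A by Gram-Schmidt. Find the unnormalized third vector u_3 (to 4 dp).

a_1 = (-2, 2, 2, 2); ‖a_1‖ = 4.0000, so e_1 = (-0.5000, 0.5000, 0.5000, 0.5000).
e_1·a_2 = (-0.5000)·4 + 0.5000·2 + 0.5000·0 + 0.5000·2 = 0.0000.
u_2 = a_2 + 0.0000·e_1 = (4.0000, 2.0000, 0.0000, 2.0000).
‖u_2‖ = 4.8990, so e_2 = (0.8165, 0.4082, 0.0000, 0.4082).
e_1·a_3 = (-0.5000)·(-2) + 0.5000·1 + 0.5000·4 + 0.5000·(-1) = 3.0000; e_2·a_3 = 0.8165·(-2) + 0.4082·1 + 0.0000·4 + 0.4082·(-1) = -1.6330.
u_3 = a_3 − 3.0000·e_1 + 1.6330·e_2 = (0.8333, 0.1667, 2.5000, -1.8333).

u_3 = (0.8333, 0.1667, 2.5000, -1.8333)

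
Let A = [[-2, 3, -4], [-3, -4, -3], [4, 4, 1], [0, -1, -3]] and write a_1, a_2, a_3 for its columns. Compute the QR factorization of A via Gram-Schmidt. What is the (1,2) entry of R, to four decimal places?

r_{12} = 4.0853

a_1 = (-2, -3, 4, 0); ‖a_1‖ = 5.3852, so e_1 = (-0.3714, -0.5571, 0.7428, 0.0000).
r_{12} = e_1·a_2 = 4.0853.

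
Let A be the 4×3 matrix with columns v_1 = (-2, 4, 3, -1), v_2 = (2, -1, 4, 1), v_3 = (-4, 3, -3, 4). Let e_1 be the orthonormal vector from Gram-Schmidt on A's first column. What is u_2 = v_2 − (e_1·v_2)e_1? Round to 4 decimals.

v_1 = (-2, 4, 3, -1); ‖v_1‖ = 5.4772, so e_1 = (-0.3651, 0.7303, 0.5477, -0.1826).
e_1·v_2 = (-0.3651)·2 + 0.7303·(-1) + 0.5477·4 + (-0.1826)·1 = 0.5477.
u_2 = v_2 − 0.5477·e_1 = (2.2000, -1.4000, 3.7000, 1.1000).

u_2 = (2.2000, -1.4000, 3.7000, 1.1000)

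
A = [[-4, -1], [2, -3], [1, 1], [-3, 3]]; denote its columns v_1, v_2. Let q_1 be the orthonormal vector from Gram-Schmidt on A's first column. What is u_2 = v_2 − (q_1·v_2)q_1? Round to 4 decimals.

v_1 = (-4, 2, 1, -3); ‖v_1‖ = 5.4772, so q_1 = (-0.7303, 0.3651, 0.1826, -0.5477).
q_1·v_2 = (-0.7303)·(-1) + 0.3651·(-3) + 0.1826·1 + (-0.5477)·3 = -1.8257.
u_2 = v_2 + 1.8257·q_1 = (-2.3333, -2.3333, 1.3333, 2.0000).

u_2 = (-2.3333, -2.3333, 1.3333, 2.0000)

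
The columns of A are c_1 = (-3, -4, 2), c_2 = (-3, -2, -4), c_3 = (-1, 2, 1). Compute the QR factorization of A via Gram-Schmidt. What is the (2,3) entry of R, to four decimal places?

q_1 = c_1/‖c_1‖ = (-3, -4, 2)/5.3852 = (-0.5571, -0.7428, 0.3714).
r_{12} = q_1·c_2 = 1.6713.
u_2 = c_2 − 1.6713·q_1 = (-2.0690, -0.7586, -4.6207).
‖u_2‖ = 5.1193, so q_2 = (-0.4042, -0.1482, -0.9026).
r_{23} = q_2·c_3 = -0.7948.

r_{23} = -0.7948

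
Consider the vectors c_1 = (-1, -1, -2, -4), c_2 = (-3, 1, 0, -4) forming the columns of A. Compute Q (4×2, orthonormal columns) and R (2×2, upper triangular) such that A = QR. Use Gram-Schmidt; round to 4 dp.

Q = [[-0.2132, -0.6498], [-0.2132, 0.5415], [-0.4264, 0.4874], [-0.8528, -0.2166]], R = [[4.6904, 3.8376], [0.0000, 3.3575]]

c_1 = (-1, -1, -2, -4); ‖c_1‖ = 4.6904, so e_1 = (-0.2132, -0.2132, -0.4264, -0.8528).
e_1·c_2 = (-0.2132)·(-3) + (-0.2132)·1 + (-0.4264)·0 + (-0.8528)·(-4) = 3.8376.
u_2 = c_2 − 3.8376·e_1 = (-2.1818, 1.8182, 1.6364, -0.7273).
‖u_2‖ = 3.3575, so e_2 = (-0.6498, 0.5415, 0.4874, -0.2166).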